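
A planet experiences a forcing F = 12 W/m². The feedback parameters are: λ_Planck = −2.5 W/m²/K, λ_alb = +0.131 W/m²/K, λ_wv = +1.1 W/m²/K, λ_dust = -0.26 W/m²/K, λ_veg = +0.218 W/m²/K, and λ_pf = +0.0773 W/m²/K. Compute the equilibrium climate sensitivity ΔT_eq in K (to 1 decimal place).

9.7 K

Net feedback parameter λ = (−2.5) + (+0.131) + (+1.1) + (-0.26) + (+0.218) + (+0.0773) = -1.2337 W/m²/K.
ΔT = −F/λ = −12/(-1.2337) = 9.7 K.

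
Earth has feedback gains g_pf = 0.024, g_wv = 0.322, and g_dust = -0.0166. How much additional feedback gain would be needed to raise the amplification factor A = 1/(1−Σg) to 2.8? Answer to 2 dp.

0.31

Current total gain = 0.3294.
Target gain for A = 2.8: g* = 1 − 1/2.8 = 0.6429.
Additional gain needed = 0.6429 − 0.3294 = 0.31.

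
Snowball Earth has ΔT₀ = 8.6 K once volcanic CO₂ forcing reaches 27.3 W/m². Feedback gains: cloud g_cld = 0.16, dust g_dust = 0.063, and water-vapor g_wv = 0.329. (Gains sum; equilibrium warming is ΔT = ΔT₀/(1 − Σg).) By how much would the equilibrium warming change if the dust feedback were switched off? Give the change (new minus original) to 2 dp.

-2.37 K

Original: g = 0.552, ΔT = 8.6/(1−0.552) = 19.1964 K.
Without dust: g' = 0.489, ΔT' = 8.6/(1−0.489) = 16.8297 K.
Change = 16.8297 − 19.1964 = -2.37 K.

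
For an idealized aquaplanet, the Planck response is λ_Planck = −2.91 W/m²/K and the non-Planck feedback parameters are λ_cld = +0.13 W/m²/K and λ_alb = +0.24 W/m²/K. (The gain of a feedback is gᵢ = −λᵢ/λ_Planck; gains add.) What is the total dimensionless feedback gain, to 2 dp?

0.13

Convert to gains: g_cld = 0.13/2.91 = 0.04467; g_alb = 0.24/2.91 = 0.08247.
Total gain g = 0.12714.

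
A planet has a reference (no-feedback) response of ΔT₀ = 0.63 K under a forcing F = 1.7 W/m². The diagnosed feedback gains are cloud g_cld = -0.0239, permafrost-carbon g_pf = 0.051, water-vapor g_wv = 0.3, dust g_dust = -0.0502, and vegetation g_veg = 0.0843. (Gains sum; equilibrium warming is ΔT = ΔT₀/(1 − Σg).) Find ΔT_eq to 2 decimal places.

Total gain g = -0.0239 + 0.051 + 0.3 − 0.0502 + 0.0843 = 0.3612.
Amplification A = 1/(1 − 0.3612) = 1.565.
ΔT = 0.63 × 1.565 = 0.99 K.

0.99 K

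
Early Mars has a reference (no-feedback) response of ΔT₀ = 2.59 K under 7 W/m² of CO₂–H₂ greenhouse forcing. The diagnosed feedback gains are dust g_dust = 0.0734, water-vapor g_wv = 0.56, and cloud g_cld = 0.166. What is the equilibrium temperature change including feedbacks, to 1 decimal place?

Total gain g = 0.0734 + 0.56 + 0.166 = 0.7994.
Amplification A = 1/(1 − 0.7994) = 4.985.
ΔT = 2.59 × 4.985 = 12.9 K.

12.9 K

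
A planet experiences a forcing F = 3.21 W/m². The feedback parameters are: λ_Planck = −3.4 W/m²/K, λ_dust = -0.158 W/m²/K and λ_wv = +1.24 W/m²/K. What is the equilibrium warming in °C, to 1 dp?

1.4 °C

Net feedback parameter λ = (−3.4) + (-0.158) + (+1.24) = -2.318 W/m²/K.
ΔT = −F/λ = −3.21/(-2.318) = 1.4 °C.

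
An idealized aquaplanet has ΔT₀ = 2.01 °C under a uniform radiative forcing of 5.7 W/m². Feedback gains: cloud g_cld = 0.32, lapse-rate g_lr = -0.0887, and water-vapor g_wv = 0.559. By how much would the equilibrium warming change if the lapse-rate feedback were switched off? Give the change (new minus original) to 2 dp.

7.03 °C

Original: g = 0.7903, ΔT = 2.01/(1−0.7903) = 9.5851 °C.
Without lapse-rate: g' = 0.879, ΔT' = 2.01/(1−0.879) = 16.6116 °C.
Change = 16.6116 − 9.5851 = 7.03 °C.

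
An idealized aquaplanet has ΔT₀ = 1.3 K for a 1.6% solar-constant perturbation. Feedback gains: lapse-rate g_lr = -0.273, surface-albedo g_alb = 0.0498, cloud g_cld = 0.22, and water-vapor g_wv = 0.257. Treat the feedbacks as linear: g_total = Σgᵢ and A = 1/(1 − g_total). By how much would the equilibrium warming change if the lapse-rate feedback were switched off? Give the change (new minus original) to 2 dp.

Original: g = 0.2538, ΔT = 1.3/(1−0.2538) = 1.7422 K.
Without lapse-rate: g' = 0.5268, ΔT' = 1.3/(1−0.5268) = 2.7473 K.
Change = 2.7473 − 1.7422 = 1.01 K.

1.01 K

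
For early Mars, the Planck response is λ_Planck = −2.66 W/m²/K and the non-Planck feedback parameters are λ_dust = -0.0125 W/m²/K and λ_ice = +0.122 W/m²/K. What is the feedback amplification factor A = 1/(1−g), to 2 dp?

Convert to gains: g_dust = -0.0125/2.66 = -0.004699; g_ice = 0.122/2.66 = 0.04586.
Total gain g = 0.041161.
A = 1/(1 − 0.041161) = 1.04.

1.04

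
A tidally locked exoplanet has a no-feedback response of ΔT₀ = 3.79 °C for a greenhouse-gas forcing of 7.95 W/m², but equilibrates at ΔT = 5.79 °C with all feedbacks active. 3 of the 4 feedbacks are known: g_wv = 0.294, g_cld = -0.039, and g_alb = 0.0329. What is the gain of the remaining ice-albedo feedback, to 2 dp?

0.06

Amplification A = ΔT/ΔT₀ = 5.79/3.79 = 1.528.
Total gain g = 1 − 1/A = 1 − 1/1.528 = 0.3455.
Known gains sum to 0.294 − 0.039 + 0.0329 = 0.2879.
g_ice = 0.3455 − 0.2879 = 0.06.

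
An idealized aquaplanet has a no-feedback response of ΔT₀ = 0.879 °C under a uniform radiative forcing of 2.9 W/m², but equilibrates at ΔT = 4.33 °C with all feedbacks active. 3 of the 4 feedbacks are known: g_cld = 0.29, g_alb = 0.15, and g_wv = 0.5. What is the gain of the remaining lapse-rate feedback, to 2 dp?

Amplification A = ΔT/ΔT₀ = 4.33/0.879 = 4.926.
Total gain g = 1 − 1/A = 1 − 1/4.926 = 0.797.
Known gains sum to 0.29 + 0.15 + 0.5 = 0.94.
g_lr = 0.797 − 0.94 = -0.14.

-0.14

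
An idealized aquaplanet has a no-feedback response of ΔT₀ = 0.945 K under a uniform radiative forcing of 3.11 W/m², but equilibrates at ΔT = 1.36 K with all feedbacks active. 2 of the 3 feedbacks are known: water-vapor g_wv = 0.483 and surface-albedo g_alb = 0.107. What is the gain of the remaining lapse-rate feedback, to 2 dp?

-0.28

Amplification A = ΔT/ΔT₀ = 1.36/0.945 = 1.439.
Total gain g = 1 − 1/A = 1 − 1/1.439 = 0.3051.
Known gains sum to 0.483 + 0.107 = 0.59.
g_lr = 0.3051 − 0.59 = -0.28.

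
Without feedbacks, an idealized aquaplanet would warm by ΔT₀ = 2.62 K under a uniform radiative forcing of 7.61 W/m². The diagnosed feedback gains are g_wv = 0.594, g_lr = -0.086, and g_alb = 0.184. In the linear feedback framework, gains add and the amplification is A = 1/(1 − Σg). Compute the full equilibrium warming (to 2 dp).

8.51 K

Total gain g = 0.594 − 0.086 + 0.184 = 0.692.
Amplification A = 1/(1 − 0.692) = 3.247.
ΔT = 2.62 × 3.247 = 8.51 K.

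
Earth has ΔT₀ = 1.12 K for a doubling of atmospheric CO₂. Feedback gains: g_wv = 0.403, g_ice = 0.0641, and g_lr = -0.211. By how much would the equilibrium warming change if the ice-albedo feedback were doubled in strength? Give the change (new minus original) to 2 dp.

0.14 K

Original: g = 0.2561, ΔT = 1.12/(1−0.2561) = 1.5056 K.
With doubled ice-albedo: g' = 0.3202, ΔT' = 1.12/(1−0.3202) = 1.6475 K.
Change = 1.6475 − 1.5056 = 0.14 K.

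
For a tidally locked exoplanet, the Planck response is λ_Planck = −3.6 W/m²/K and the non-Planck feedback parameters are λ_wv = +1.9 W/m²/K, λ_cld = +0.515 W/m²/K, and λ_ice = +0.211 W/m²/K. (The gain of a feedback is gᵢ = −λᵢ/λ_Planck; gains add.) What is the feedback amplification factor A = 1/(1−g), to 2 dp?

Convert to gains: g_wv = 1.9/3.6 = 0.5278; g_cld = 0.515/3.6 = 0.1431; g_ice = 0.211/3.6 = 0.05861.
Total gain g = 0.72951.
A = 1/(1 − 0.72951) = 3.70.

3.70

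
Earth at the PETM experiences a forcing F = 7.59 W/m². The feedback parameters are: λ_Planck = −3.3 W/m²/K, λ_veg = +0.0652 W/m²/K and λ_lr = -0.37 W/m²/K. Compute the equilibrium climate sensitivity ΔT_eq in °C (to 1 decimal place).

Net feedback parameter λ = (−3.3) + (+0.0652) + (-0.37) = -3.6048 W/m²/K.
ΔT = −F/λ = −7.59/(-3.6048) = 2.1 °C.

2.1 °C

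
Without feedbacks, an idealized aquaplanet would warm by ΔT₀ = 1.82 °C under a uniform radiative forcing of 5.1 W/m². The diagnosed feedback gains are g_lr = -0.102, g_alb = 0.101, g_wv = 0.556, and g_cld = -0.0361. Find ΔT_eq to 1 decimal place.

3.8 °C

Total gain g = -0.102 + 0.101 + 0.556 − 0.0361 = 0.5189.
Amplification A = 1/(1 − 0.5189) = 2.079.
ΔT = 1.82 × 2.079 = 3.8 °C.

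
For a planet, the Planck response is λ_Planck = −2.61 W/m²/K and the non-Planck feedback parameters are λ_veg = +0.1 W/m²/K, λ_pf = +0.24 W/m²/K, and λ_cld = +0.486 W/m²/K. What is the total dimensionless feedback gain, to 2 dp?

Convert to gains: g_veg = 0.1/2.61 = 0.03831; g_pf = 0.24/2.61 = 0.09195; g_cld = 0.486/2.61 = 0.1862.
Total gain g = 0.31646.

0.32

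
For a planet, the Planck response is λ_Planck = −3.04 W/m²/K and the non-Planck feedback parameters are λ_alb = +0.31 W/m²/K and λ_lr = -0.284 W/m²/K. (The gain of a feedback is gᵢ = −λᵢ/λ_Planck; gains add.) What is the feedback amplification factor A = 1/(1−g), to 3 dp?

Convert to gains: g_alb = 0.31/3.04 = 0.102; g_lr = -0.284/3.04 = -0.09342.
Total gain g = 0.00858.
A = 1/(1 − 0.00858) = 1.009.

1.009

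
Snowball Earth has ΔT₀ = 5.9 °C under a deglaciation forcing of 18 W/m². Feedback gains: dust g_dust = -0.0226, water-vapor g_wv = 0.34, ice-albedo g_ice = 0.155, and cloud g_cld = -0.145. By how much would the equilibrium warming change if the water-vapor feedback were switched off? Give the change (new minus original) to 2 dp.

Original: g = 0.3274, ΔT = 5.9/(1−0.3274) = 8.7719 °C.
Without water-vapor: g' = -0.0126, ΔT' = 5.9/(1+0.0126) = 5.8266 °C.
Change = 5.8266 − 8.7719 = -2.95 °C.

-2.95 °C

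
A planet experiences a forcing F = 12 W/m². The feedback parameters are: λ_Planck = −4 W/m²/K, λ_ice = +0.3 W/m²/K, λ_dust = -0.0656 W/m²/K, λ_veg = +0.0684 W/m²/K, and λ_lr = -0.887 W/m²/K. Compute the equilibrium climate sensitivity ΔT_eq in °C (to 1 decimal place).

Net feedback parameter λ = (−4) + (+0.3) + (-0.0656) + (+0.0684) + (-0.887) = -4.5842 W/m²/K.
ΔT = −F/λ = −12/(-4.5842) = 2.6 °C.

2.6 °C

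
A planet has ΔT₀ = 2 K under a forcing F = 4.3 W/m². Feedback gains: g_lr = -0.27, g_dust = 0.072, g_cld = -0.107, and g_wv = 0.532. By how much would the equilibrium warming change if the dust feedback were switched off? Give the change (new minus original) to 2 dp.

Original: g = 0.227, ΔT = 2/(1−0.227) = 2.5873 K.
Without dust: g' = 0.155, ΔT' = 2/(1−0.155) = 2.3669 K.
Change = 2.3669 − 2.5873 = -0.22 K.

-0.22 K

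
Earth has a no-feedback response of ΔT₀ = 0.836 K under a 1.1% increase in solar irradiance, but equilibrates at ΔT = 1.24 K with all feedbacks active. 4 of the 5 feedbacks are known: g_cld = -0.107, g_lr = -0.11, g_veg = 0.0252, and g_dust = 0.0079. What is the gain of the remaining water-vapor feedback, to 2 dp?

0.51

Amplification A = ΔT/ΔT₀ = 1.24/0.836 = 1.483.
Total gain g = 1 − 1/A = 1 − 1/1.483 = 0.3257.
Known gains sum to -0.107 − 0.11 + 0.0252 + 0.0079 = -0.1839.
g_wv = 0.3257 + 0.1839 = 0.51.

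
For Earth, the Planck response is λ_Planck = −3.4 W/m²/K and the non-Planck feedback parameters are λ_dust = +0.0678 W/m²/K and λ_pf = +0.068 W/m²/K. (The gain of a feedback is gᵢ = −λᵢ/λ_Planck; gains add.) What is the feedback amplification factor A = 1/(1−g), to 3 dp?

1.042

Convert to gains: g_dust = 0.0678/3.4 = 0.01994; g_pf = 0.068/3.4 = 0.02.
Total gain g = 0.03994.
A = 1/(1 − 0.03994) = 1.042.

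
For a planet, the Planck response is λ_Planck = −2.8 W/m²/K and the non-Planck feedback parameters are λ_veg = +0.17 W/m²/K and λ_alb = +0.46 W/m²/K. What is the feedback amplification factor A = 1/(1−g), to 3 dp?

Convert to gains: g_veg = 0.17/2.8 = 0.06071; g_alb = 0.46/2.8 = 0.1643.
Total gain g = 0.22501.
A = 1/(1 − 0.22501) = 1.290.

1.290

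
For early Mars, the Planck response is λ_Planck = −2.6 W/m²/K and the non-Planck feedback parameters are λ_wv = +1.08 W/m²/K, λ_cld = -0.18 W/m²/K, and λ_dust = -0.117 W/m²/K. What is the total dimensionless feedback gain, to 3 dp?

0.301

Convert to gains: g_wv = 1.08/2.6 = 0.4154; g_cld = -0.18/2.6 = -0.06923; g_dust = -0.117/2.6 = -0.045.
Total gain g = 0.30117.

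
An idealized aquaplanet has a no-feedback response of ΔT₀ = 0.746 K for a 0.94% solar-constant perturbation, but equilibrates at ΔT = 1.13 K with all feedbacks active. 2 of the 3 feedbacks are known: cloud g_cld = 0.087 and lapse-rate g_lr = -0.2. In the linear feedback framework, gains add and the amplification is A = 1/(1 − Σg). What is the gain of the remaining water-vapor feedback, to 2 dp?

Amplification A = ΔT/ΔT₀ = 1.13/0.746 = 1.515.
Total gain g = 1 − 1/A = 1 − 1/1.515 = 0.3399.
Known gains sum to 0.087 − 0.2 = -0.113.
g_wv = 0.3399 + 0.113 = 0.45.

0.45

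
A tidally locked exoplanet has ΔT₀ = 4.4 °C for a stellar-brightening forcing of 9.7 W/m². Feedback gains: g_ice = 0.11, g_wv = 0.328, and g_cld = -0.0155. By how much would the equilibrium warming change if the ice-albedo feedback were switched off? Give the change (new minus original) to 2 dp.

-1.22 °C

Original: g = 0.4225, ΔT = 4.4/(1−0.4225) = 7.6190 °C.
Without ice-albedo: g' = 0.3125, ΔT' = 4.4/(1−0.3125) = 6.4000 °C.
Change = 6.4000 − 7.6190 = -1.22 °C.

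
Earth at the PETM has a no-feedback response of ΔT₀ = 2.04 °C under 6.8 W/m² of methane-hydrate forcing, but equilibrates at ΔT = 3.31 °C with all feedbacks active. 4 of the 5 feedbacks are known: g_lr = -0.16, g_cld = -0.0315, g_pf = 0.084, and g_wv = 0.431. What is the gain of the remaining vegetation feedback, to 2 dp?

Amplification A = ΔT/ΔT₀ = 3.31/2.04 = 1.623.
Total gain g = 1 − 1/A = 1 − 1/1.623 = 0.3839.
Known gains sum to -0.16 − 0.0315 + 0.084 + 0.431 = 0.3235.
g_veg = 0.3839 − 0.3235 = 0.06.

0.06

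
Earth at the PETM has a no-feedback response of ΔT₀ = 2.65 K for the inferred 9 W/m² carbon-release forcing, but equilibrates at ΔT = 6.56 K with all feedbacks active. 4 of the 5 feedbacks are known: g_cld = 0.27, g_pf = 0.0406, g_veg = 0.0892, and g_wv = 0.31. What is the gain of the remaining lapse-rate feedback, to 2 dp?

-0.11

Amplification A = ΔT/ΔT₀ = 6.56/2.65 = 2.475.
Total gain g = 1 − 1/A = 1 − 1/2.475 = 0.596.
Known gains sum to 0.27 + 0.0406 + 0.0892 + 0.31 = 0.7098.
g_lr = 0.596 − 0.7098 = -0.11.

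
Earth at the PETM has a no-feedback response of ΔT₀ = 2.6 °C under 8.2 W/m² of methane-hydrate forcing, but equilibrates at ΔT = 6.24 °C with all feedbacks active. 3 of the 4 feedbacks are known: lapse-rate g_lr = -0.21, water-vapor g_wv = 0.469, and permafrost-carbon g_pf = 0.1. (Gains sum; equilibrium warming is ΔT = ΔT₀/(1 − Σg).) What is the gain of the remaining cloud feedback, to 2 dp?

Amplification A = ΔT/ΔT₀ = 6.24/2.6 = 2.4.
Total gain g = 1 − 1/A = 1 − 1/2.4 = 0.5833.
Known gains sum to -0.21 + 0.469 + 0.1 = 0.359.
g_cld = 0.5833 − 0.359 = 0.22.

0.22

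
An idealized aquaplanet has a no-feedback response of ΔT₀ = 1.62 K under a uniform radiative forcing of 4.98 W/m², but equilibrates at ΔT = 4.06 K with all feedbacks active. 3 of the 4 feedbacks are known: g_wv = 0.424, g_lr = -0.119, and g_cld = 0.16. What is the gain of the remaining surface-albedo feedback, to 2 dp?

Amplification A = ΔT/ΔT₀ = 4.06/1.62 = 2.506.
Total gain g = 1 − 1/A = 1 − 1/2.506 = 0.601.
Known gains sum to 0.424 − 0.119 + 0.16 = 0.465.
g_alb = 0.601 − 0.465 = 0.14.

0.14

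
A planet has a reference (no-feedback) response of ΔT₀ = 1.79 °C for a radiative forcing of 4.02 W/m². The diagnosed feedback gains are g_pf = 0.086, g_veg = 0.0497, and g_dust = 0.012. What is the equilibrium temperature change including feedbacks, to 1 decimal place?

Total gain g = 0.086 + 0.0497 + 0.012 = 0.1477.
Amplification A = 1/(1 − 0.1477) = 1.173.
ΔT = 1.79 × 1.173 = 2.1 °C.

2.1 °C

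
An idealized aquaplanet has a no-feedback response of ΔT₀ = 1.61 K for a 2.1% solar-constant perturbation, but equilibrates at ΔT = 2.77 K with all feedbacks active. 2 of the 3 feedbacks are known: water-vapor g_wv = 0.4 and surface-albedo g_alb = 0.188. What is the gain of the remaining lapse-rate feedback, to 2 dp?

-0.17

Amplification A = ΔT/ΔT₀ = 2.77/1.61 = 1.72.
Total gain g = 1 − 1/A = 1 − 1/1.72 = 0.4186.
Known gains sum to 0.4 + 0.188 = 0.588.
g_lr = 0.4186 − 0.588 = -0.17.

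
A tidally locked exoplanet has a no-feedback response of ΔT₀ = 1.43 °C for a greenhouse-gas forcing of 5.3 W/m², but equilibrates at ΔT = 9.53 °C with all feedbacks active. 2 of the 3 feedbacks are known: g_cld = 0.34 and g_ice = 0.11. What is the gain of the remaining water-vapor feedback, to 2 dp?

0.40

Amplification A = ΔT/ΔT₀ = 9.53/1.43 = 6.664.
Total gain g = 1 − 1/A = 1 − 1/6.664 = 0.8499.
Known gains sum to 0.34 + 0.11 = 0.45.
g_wv = 0.8499 − 0.45 = 0.40.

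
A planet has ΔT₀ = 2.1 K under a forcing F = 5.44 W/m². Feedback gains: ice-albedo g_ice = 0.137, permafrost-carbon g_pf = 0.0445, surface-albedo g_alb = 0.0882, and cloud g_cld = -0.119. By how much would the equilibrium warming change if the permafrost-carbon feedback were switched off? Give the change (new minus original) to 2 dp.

-0.12 K

Original: g = 0.1507, ΔT = 2.1/(1−0.1507) = 2.4726 K.
Without permafrost-carbon: g' = 0.1062, ΔT' = 2.1/(1−0.1062) = 2.3495 K.
Change = 2.3495 − 2.4726 = -0.12 K.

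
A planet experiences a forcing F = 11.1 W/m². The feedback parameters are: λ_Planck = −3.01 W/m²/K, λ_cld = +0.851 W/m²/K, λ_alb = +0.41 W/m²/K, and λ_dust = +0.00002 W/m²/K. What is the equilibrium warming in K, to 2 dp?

Net feedback parameter λ = (−3.01) + (+0.851) + (+0.41) + (+0.00002) = -1.74898 W/m²/K.
ΔT = −F/λ = −11.1/(-1.74898) = 6.35 K.

6.35 K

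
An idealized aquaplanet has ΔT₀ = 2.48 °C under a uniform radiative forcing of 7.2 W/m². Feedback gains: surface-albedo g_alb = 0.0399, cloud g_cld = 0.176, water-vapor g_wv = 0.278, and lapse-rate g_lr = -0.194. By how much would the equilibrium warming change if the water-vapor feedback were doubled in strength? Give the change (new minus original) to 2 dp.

Original: g = 0.2999, ΔT = 2.48/(1−0.2999) = 3.5424 °C.
With doubled water-vapor: g' = 0.5779, ΔT' = 2.48/(1−0.5779) = 5.8754 °C.
Change = 5.8754 − 3.5424 = 2.33 °C.

2.33 °C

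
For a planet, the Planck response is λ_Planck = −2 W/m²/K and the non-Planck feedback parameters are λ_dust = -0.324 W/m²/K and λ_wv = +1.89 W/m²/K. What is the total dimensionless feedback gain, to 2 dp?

0.78

Convert to gains: g_dust = -0.324/2 = -0.162; g_wv = 1.89/2 = 0.945.
Total gain g = 0.783.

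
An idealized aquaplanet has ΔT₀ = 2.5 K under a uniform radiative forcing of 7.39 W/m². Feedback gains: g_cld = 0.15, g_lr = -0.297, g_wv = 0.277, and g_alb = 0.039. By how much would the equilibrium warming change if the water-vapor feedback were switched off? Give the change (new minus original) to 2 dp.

Original: g = 0.169, ΔT = 2.5/(1−0.169) = 3.0084 K.
Without water-vapor: g' = -0.108, ΔT' = 2.5/(1+0.108) = 2.2563 K.
Change = 2.2563 − 3.0084 = -0.75 K.

-0.75 K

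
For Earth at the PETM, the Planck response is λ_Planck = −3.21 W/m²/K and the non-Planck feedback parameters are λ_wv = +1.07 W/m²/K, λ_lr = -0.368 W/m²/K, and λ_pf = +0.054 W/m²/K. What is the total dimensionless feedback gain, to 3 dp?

Convert to gains: g_wv = 1.07/3.21 = 0.3333; g_lr = -0.368/3.21 = -0.1146; g_pf = 0.054/3.21 = 0.01682.
Total gain g = 0.23552.

0.236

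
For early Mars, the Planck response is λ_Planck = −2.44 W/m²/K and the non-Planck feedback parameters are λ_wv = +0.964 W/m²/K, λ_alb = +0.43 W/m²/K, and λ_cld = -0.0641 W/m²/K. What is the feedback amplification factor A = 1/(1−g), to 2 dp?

Convert to gains: g_wv = 0.964/2.44 = 0.3951; g_alb = 0.43/2.44 = 0.1762; g_cld = -0.0641/2.44 = -0.02627.
Total gain g = 0.54503.
A = 1/(1 − 0.54503) = 2.20.

2.20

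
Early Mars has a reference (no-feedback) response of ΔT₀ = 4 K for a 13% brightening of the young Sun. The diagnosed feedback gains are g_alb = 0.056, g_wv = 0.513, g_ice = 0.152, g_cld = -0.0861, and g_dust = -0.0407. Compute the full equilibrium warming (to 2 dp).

Total gain g = 0.056 + 0.513 + 0.152 − 0.0861 − 0.0407 = 0.5942.
Amplification A = 1/(1 − 0.5942) = 2.464.
ΔT = 4 × 2.464 = 9.86 K.

9.86 K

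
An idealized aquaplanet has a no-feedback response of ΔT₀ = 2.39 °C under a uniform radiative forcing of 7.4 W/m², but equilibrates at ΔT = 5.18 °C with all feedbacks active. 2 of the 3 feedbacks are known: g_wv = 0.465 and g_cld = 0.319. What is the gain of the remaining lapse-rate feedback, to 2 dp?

-0.25

Amplification A = ΔT/ΔT₀ = 5.18/2.39 = 2.167.
Total gain g = 1 − 1/A = 1 − 1/2.167 = 0.5385.
Known gains sum to 0.465 + 0.319 = 0.784.
g_lr = 0.5385 − 0.784 = -0.25.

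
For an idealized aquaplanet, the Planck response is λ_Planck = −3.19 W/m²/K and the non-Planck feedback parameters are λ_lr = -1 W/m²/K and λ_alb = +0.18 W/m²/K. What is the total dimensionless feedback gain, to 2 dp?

-0.26

Convert to gains: g_lr = -1/3.19 = -0.3135; g_alb = 0.18/3.19 = 0.05643.
Total gain g = -0.25707.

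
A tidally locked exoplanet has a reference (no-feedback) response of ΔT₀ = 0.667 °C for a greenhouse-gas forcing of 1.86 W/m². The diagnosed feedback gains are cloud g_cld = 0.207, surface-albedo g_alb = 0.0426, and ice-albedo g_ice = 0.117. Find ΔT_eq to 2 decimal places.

1.05 °C

Total gain g = 0.207 + 0.0426 + 0.117 = 0.3666.
Amplification A = 1/(1 − 0.3666) = 1.579.
ΔT = 0.667 × 1.579 = 1.05 °C.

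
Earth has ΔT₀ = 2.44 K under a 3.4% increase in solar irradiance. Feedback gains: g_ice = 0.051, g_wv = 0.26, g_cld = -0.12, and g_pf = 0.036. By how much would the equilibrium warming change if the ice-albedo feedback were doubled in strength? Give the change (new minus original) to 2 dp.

Original: g = 0.227, ΔT = 2.44/(1−0.227) = 3.1565 K.
With doubled ice-albedo: g' = 0.278, ΔT' = 2.44/(1−0.278) = 3.3795 K.
Change = 3.3795 − 3.1565 = 0.22 K.

0.22 K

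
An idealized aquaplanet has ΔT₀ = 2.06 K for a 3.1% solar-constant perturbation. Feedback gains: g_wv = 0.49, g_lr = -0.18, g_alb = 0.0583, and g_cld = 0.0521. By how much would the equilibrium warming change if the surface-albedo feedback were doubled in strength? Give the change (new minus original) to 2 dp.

0.40 K

Original: g = 0.4204, ΔT = 2.06/(1−0.4204) = 3.5542 K.
With doubled surface-albedo: g' = 0.4787, ΔT' = 2.06/(1−0.4787) = 3.9517 K.
Change = 3.9517 − 3.5542 = 0.40 K.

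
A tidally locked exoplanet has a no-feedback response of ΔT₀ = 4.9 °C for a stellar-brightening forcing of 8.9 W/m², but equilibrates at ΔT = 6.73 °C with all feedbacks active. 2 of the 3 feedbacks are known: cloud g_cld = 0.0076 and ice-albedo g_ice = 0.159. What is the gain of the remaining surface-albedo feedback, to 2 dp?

0.11

Amplification A = ΔT/ΔT₀ = 6.73/4.9 = 1.373.
Total gain g = 1 − 1/A = 1 − 1/1.373 = 0.2717.
Known gains sum to 0.0076 + 0.159 = 0.1666.
g_alb = 0.2717 − 0.1666 = 0.11.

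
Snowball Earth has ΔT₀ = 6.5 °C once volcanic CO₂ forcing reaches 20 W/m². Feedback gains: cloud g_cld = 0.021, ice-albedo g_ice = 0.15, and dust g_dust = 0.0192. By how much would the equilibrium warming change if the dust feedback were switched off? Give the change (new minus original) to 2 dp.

-0.19 °C

Original: g = 0.1902, ΔT = 6.5/(1−0.1902) = 8.0267 °C.
Without dust: g' = 0.171, ΔT' = 6.5/(1−0.171) = 7.8408 °C.
Change = 7.8408 − 8.0267 = -0.19 °C.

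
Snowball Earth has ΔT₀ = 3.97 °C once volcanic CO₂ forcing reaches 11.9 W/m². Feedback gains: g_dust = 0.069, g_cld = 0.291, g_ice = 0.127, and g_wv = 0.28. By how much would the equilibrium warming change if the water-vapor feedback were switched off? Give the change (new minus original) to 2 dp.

-9.30 °C

Original: g = 0.767, ΔT = 3.97/(1−0.767) = 17.0386 °C.
Without water-vapor: g' = 0.487, ΔT' = 3.97/(1−0.487) = 7.7388 °C.
Change = 7.7388 − 17.0386 = -9.30 °C.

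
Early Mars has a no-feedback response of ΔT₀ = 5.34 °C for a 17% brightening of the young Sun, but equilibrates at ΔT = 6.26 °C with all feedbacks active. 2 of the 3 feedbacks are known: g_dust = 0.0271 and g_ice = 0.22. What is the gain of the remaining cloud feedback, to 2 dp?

Amplification A = ΔT/ΔT₀ = 6.26/5.34 = 1.172.
Total gain g = 1 − 1/A = 1 − 1/1.172 = 0.1468.
Known gains sum to 0.0271 + 0.22 = 0.2471.
g_cld = 0.1468 − 0.2471 = -0.10.

-0.10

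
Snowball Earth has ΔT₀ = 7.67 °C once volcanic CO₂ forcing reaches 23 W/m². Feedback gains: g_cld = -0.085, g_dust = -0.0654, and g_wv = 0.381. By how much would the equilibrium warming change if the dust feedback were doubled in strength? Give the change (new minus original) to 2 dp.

Original: g = 0.2306, ΔT = 7.67/(1−0.2306) = 9.9688 °C.
With doubled dust: g' = 0.1652, ΔT' = 7.67/(1−0.1652) = 9.1878 °C.
Change = 9.1878 − 9.9688 = -0.78 °C.

-0.78 °C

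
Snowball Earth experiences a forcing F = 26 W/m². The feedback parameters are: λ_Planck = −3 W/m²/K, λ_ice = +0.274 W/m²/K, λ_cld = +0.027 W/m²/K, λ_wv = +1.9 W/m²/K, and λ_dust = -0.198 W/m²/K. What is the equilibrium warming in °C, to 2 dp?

26.08 °C

Net feedback parameter λ = (−3) + (+0.274) + (+0.027) + (+1.9) + (-0.198) = -0.997 W/m²/K.
ΔT = −F/λ = −26/(-0.997) = 26.08 °C.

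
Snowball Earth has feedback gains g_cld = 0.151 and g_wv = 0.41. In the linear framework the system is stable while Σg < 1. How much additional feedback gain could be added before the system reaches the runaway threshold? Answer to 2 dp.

Current total gain = 0.151 + 0.41 = 0.561.
Margin to runaway = 1 − 0.561 = 0.44.

0.44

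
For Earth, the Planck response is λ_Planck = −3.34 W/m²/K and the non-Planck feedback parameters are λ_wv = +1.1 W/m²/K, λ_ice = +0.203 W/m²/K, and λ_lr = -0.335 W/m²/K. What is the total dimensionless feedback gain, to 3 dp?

0.290

Convert to gains: g_wv = 1.1/3.34 = 0.3293; g_ice = 0.203/3.34 = 0.06078; g_lr = -0.335/3.34 = -0.1003.
Total gain g = 0.28978.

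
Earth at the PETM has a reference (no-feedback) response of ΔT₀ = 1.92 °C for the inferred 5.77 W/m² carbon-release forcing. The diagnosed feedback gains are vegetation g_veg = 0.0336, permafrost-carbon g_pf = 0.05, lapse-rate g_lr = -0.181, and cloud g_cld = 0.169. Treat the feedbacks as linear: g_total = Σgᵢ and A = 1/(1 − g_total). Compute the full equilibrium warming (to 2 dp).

Total gain g = 0.0336 + 0.05 − 0.181 + 0.169 = 0.0716.
Amplification A = 1/(1 − 0.0716) = 1.077.
ΔT = 1.92 × 1.077 = 2.07 °C.

2.07 °C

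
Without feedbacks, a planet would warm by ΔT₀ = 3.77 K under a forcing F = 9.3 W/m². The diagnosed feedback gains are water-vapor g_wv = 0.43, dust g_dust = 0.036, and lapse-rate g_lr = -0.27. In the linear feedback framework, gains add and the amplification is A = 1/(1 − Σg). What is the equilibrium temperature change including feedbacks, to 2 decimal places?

4.69 K

Total gain g = 0.43 + 0.036 − 0.27 = 0.196.
Amplification A = 1/(1 − 0.196) = 1.244.
ΔT = 3.77 × 1.244 = 4.69 K.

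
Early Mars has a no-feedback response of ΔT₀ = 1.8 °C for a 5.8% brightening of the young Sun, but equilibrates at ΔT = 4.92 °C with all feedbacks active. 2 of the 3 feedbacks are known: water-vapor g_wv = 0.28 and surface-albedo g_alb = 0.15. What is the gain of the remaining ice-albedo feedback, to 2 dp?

0.20

Amplification A = ΔT/ΔT₀ = 4.92/1.8 = 2.733.
Total gain g = 1 − 1/A = 1 − 1/2.733 = 0.6341.
Known gains sum to 0.28 + 0.15 = 0.43.
g_ice = 0.6341 − 0.43 = 0.20.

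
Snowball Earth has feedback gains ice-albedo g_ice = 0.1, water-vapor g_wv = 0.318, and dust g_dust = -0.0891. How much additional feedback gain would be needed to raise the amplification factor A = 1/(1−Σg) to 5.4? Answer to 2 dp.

0.49

Current total gain = 0.3289.
Target gain for A = 5.4: g* = 1 − 1/5.4 = 0.8148.
Additional gain needed = 0.8148 − 0.3289 = 0.49.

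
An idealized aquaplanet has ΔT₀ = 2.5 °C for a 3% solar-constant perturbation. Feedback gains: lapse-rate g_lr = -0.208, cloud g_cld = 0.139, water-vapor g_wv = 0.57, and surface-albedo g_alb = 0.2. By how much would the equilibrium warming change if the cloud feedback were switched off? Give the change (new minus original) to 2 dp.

-2.65 °C

Original: g = 0.701, ΔT = 2.5/(1−0.701) = 8.3612 °C.
Without cloud: g' = 0.562, ΔT' = 2.5/(1−0.562) = 5.7078 °C.
Change = 5.7078 − 8.3612 = -2.65 °C.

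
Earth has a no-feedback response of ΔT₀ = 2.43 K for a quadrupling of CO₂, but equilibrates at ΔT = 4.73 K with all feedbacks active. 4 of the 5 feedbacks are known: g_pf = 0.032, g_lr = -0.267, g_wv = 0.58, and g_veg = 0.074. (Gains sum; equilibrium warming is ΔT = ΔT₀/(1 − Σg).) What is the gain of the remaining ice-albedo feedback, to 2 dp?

Amplification A = ΔT/ΔT₀ = 4.73/2.43 = 1.947.
Total gain g = 1 − 1/A = 1 − 1/1.947 = 0.4864.
Known gains sum to 0.032 − 0.267 + 0.58 + 0.074 = 0.419.
g_ice = 0.4864 − 0.419 = 0.07.

0.07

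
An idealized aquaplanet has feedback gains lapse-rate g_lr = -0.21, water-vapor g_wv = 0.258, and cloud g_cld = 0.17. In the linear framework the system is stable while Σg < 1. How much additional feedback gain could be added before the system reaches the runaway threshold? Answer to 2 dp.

Current total gain = -0.21 + 0.258 + 0.17 = 0.218.
Margin to runaway = 1 − 0.218 = 0.78.

0.78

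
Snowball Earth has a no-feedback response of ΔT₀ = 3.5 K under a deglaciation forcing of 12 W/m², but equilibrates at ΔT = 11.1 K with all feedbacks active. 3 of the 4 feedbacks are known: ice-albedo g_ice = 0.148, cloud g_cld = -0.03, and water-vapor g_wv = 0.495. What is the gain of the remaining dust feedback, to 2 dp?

Amplification A = ΔT/ΔT₀ = 11.1/3.5 = 3.171.
Total gain g = 1 − 1/A = 1 − 1/3.171 = 0.6846.
Known gains sum to 0.148 − 0.03 + 0.495 = 0.613.
g_dust = 0.6846 − 0.613 = 0.07.

0.07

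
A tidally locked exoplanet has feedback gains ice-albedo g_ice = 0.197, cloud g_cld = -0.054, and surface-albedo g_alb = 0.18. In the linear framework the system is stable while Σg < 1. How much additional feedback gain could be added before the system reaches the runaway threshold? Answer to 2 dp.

0.68

Current total gain = 0.197 − 0.054 + 0.18 = 0.323.
Margin to runaway = 1 − 0.323 = 0.68.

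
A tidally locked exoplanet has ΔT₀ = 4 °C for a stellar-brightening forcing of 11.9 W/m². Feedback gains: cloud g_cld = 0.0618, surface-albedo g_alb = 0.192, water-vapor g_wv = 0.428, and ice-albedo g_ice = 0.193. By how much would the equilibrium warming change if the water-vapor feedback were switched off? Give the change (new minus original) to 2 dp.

Original: g = 0.8748, ΔT = 4/(1−0.8748) = 31.9489 °C.
Without water-vapor: g' = 0.4468, ΔT' = 4/(1−0.4468) = 7.2307 °C.
Change = 7.2307 − 31.9489 = -24.72 °C.

-24.72 °C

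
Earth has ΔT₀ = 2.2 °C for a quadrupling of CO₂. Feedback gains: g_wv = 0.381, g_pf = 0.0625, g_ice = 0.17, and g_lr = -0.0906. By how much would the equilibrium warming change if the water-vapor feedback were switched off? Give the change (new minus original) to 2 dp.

Original: g = 0.5229, ΔT = 2.2/(1−0.5229) = 4.6112 °C.
Without water-vapor: g' = 0.1419, ΔT' = 2.2/(1−0.1419) = 2.5638 °C.
Change = 2.5638 − 4.6112 = -2.05 °C.

-2.05 °C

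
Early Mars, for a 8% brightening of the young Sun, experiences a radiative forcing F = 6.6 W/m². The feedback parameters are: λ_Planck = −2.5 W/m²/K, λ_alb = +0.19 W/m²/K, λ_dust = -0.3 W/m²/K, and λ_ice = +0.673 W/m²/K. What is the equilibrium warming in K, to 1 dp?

3.4 K

Net feedback parameter λ = (−2.5) + (+0.19) + (-0.3) + (+0.673) = -1.937 W/m²/K.
ΔT = −F/λ = −6.6/(-1.937) = 3.4 K.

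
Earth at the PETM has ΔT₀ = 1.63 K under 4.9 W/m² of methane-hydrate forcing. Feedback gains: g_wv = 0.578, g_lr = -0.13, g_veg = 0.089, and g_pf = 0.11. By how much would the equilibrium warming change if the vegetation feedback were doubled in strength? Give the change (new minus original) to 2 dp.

1.56 K

Original: g = 0.647, ΔT = 1.63/(1−0.647) = 4.6176 K.
With doubled vegetation: g' = 0.736, ΔT' = 1.63/(1−0.736) = 6.1742 K.
Change = 6.1742 − 4.6176 = 1.56 K.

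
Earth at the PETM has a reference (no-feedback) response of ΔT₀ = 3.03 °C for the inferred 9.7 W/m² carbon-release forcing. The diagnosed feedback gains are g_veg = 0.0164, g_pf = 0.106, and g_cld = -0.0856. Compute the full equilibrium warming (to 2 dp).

3.15 °C

Total gain g = 0.0164 + 0.106 − 0.0856 = 0.0368.
Amplification A = 1/(1 − 0.0368) = 1.038.
ΔT = 3.03 × 1.038 = 3.15 °C.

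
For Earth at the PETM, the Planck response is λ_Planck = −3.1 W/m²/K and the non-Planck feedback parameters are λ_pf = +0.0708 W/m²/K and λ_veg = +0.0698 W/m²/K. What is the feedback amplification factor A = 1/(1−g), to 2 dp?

Convert to gains: g_pf = 0.0708/3.1 = 0.02284; g_veg = 0.0698/3.1 = 0.02252.
Total gain g = 0.04536.
A = 1/(1 − 0.04536) = 1.05.

1.05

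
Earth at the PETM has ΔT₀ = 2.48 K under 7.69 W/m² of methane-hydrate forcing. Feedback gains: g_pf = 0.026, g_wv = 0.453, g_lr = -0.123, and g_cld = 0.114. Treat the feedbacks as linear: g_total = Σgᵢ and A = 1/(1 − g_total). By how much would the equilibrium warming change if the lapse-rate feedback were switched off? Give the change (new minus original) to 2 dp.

Original: g = 0.47, ΔT = 2.48/(1−0.47) = 4.6792 K.
Without lapse-rate: g' = 0.593, ΔT' = 2.48/(1−0.593) = 6.0934 K.
Change = 6.0934 − 4.6792 = 1.41 K.

1.41 K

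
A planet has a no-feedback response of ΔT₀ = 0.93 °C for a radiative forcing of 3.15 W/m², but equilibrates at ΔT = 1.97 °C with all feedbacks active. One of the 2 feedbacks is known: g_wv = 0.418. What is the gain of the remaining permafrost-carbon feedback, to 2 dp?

Amplification A = ΔT/ΔT₀ = 1.97/0.93 = 2.118.
Total gain g = 1 − 1/A = 1 − 1/2.118 = 0.5279.
The known gain is 0.418.
g_pf = 0.5279 − 0.418 = 0.11.

0.11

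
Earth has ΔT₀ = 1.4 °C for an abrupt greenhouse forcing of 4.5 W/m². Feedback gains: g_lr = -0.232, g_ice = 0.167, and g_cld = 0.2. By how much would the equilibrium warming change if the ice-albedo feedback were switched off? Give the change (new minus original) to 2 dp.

-0.26 °C

Original: g = 0.135, ΔT = 1.4/(1−0.135) = 1.6185 °C.
Without ice-albedo: g' = -0.032, ΔT' = 1.4/(1+0.032) = 1.3566 °C.
Change = 1.3566 − 1.6185 = -0.26 °C.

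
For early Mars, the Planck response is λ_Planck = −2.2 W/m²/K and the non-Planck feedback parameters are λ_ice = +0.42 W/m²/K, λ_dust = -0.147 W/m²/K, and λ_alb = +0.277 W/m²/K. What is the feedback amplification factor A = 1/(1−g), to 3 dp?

1.333

Convert to gains: g_ice = 0.42/2.2 = 0.1909; g_dust = -0.147/2.2 = -0.06682; g_alb = 0.277/2.2 = 0.1259.
Total gain g = 0.24998.
A = 1/(1 − 0.24998) = 1.333.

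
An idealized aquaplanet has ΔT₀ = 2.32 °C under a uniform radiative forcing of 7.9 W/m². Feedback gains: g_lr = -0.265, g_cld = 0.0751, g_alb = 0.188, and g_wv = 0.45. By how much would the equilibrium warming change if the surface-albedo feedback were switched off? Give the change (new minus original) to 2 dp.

-1.07 °C

Original: g = 0.4481, ΔT = 2.32/(1−0.4481) = 4.2037 °C.
Without surface-albedo: g' = 0.2601, ΔT' = 2.32/(1−0.2601) = 3.1356 °C.
Change = 3.1356 − 4.2037 = -1.07 °C.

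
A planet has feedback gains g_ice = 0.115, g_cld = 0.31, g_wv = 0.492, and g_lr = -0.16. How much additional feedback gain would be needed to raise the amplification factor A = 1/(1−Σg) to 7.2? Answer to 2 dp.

0.10

Current total gain = 0.757.
Target gain for A = 7.2: g* = 1 − 1/7.2 = 0.8611.
Additional gain needed = 0.8611 − 0.757 = 0.10.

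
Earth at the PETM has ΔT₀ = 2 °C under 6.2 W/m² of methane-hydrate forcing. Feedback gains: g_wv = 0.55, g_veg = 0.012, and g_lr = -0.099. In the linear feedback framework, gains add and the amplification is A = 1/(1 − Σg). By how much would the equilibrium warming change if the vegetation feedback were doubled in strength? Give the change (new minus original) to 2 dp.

Original: g = 0.463, ΔT = 2/(1−0.463) = 3.7244 °C.
With doubled vegetation: g' = 0.475, ΔT' = 2/(1−0.475) = 3.8095 °C.
Change = 3.8095 − 3.7244 = 0.09 °C.

0.09 °C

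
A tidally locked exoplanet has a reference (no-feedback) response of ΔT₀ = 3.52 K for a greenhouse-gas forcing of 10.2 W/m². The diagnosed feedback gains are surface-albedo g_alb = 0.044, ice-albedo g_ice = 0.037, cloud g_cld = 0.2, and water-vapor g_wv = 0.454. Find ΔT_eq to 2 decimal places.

13.28 K

Total gain g = 0.044 + 0.037 + 0.2 + 0.454 = 0.735.
Amplification A = 1/(1 − 0.735) = 3.774.
ΔT = 3.52 × 3.774 = 13.28 K.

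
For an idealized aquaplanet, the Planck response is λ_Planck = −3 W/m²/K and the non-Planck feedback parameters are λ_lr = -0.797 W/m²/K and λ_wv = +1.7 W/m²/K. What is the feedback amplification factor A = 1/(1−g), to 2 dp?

Convert to gains: g_lr = -0.797/3 = -0.2657; g_wv = 1.7/3 = 0.5667.
Total gain g = 0.301.
A = 1/(1 − 0.301) = 1.43.

1.43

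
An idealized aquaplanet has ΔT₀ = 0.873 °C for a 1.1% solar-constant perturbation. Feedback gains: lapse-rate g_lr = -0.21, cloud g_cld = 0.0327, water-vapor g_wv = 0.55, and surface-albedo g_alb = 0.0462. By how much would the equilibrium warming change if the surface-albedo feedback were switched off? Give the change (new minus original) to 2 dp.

Original: g = 0.4189, ΔT = 0.873/(1−0.4189) = 1.5023 °C.
Without surface-albedo: g' = 0.3727, ΔT' = 0.873/(1−0.3727) = 1.3917 °C.
Change = 1.3917 − 1.5023 = -0.11 °C.

-0.11 °C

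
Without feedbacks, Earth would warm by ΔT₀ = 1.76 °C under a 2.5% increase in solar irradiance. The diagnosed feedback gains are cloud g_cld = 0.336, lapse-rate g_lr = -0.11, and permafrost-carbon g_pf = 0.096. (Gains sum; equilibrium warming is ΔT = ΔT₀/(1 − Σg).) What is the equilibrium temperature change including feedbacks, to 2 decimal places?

Total gain g = 0.336 − 0.11 + 0.096 = 0.322.
Amplification A = 1/(1 − 0.322) = 1.475.
ΔT = 1.76 × 1.475 = 2.60 °C.

2.60 °C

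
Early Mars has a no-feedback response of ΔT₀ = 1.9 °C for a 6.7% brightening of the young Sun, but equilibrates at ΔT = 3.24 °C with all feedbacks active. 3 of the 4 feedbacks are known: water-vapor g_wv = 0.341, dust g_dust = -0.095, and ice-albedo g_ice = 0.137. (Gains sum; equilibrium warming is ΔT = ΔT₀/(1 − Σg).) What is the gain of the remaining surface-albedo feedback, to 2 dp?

0.03

Amplification A = ΔT/ΔT₀ = 3.24/1.9 = 1.705.
Total gain g = 1 − 1/A = 1 − 1/1.705 = 0.4135.
Known gains sum to 0.341 − 0.095 + 0.137 = 0.383.
g_alb = 0.4135 − 0.383 = 0.03.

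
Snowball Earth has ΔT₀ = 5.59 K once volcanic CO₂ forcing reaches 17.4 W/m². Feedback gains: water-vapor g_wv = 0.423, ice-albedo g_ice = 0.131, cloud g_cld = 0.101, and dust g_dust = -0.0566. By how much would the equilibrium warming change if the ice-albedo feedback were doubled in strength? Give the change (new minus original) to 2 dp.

Original: g = 0.5984, ΔT = 5.59/(1−0.5984) = 13.9193 K.
With doubled ice-albedo: g' = 0.7294, ΔT' = 5.59/(1−0.7294) = 20.6578 K.
Change = 20.6578 − 13.9193 = 6.74 K.

6.74 K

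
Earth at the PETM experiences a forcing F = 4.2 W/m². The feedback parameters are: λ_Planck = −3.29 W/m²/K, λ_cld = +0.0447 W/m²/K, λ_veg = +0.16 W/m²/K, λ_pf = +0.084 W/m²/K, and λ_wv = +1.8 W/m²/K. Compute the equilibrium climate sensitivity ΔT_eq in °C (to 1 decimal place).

3.5 °C

Net feedback parameter λ = (−3.29) + (+0.0447) + (+0.16) + (+0.084) + (+1.8) = -1.2013 W/m²/K.
ΔT = −F/λ = −4.2/(-1.2013) = 3.5 °C.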